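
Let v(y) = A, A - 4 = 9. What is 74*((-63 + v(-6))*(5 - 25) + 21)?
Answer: 75554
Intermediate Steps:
A = 13 (A = 4 + 9 = 13)
v(y) = 13
74*((-63 + v(-6))*(5 - 25) + 21) = 74*((-63 + 13)*(5 - 25) + 21) = 74*(-50*(-20) + 21) = 74*(1000 + 21) = 74*1021 = 75554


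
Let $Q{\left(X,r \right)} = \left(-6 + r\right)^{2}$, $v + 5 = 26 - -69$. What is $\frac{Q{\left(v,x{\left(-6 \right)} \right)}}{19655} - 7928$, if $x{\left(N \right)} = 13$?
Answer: $- \frac{155824791}{19655} \approx -7928.0$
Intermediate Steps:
$v = 90$ ($v = -5 + \left(26 - -69\right) = -5 + \left(26 + 69\right) = -5 + 95 = 90$)
$\frac{Q{\left(v,x{\left(-6 \right)} \right)}}{19655} - 7928 = \frac{\left(-6 + 13\right)^{2}}{19655} - 7928 = 7^{2} \cdot \frac{1}{19655} - 7928 = 49 \cdot \frac{1}{19655} - 7928 = \frac{49}{19655} - 7928 = - \frac{155824791}{19655}$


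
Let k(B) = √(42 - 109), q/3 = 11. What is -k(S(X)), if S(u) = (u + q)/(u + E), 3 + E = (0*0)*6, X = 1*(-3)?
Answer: -I*√67 ≈ -8.1853*I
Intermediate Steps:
q = 33 (q = 3*11 = 33)
X = -3
E = -3 (E = -3 + (0*0)*6 = -3 + 0*6 = -3 + 0 = -3)
S(u) = (33 + u)/(-3 + u) (S(u) = (u + 33)/(u - 3) = (33 + u)/(-3 + u))
k(B) = I*√67 (k(B) = √(-67) = I*√67)
-k(S(X)) = -I*√67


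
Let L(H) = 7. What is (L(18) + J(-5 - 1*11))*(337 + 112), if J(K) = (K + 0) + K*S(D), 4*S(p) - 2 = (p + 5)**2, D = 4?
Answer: -153109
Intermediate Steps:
S(p) = 1/2 + (5 + p)**2/4 (S(p) = 1/2 + (p + 5)**2/4 = 1/2 + (5 + p)**2/4)
J(K) = 87*K/4 (J(K) = (K + 0) + K*(1/2 + (5 + 4)**2/4) = K + K*(1/2 + (1/4)*9**2) = K + K*(1/2 + (1/4)*81) = K + K*(1/2 + 81/4) = K + K*(83/4) = K + 83*K/4 = 87*K/4)
(L(18) + J(-5 - 1*11))*(337 + 112) = (7 + 87*(-5 - 1*11)/4)*(337 + 112) = (7 + 87*(-5 - 11)/4)*449 = (7 + (87/4)*(-16))*449 = (7 - 348)*449 = -341*449 = -153109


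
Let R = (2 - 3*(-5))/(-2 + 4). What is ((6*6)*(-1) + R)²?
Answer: 3025/4 ≈ 756.25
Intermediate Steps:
R = 17/2 (R = (2 + 15)/2 = 17*(½) = 17/2 ≈ 8.5000)
((6*6)*(-1) + R)² = ((6*6)*(-1) + 17/2)² = (36*(-1) + 17/2)² = (-36 + 17/2)² = (-55/2)² = 3025/4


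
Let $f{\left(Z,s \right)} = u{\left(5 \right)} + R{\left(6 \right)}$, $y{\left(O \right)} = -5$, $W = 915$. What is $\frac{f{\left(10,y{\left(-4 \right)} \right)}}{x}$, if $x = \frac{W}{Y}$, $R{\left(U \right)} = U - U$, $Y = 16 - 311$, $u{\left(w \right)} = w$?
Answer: $- \frac{295}{183} \approx -1.612$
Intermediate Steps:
$Y = -295$ ($Y = 16 - 311 = -295$)
$R{\left(U \right)} = 0$
$x = - \frac{183}{59}$ ($x = \frac{915}{-295} = 915 \left(- \frac{1}{295}\right) = - \frac{183}{59} \approx -3.1017$)
$f{\left(Z,s \right)} = 5$ ($f{\left(Z,s \right)} = 5 + 0 = 5$)
$\frac{f{\left(10,y{\left(-4 \right)} \right)}}{x} = \frac{5}{- \frac{183}{59}} = 5 \left(- \frac{59}{183}\right) = - \frac{295}{183}$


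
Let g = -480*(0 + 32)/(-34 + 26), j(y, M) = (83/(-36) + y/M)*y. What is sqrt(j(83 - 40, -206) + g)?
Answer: sqrt(692002513)/618 ≈ 42.566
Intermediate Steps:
j(y, M) = y*(-83/36 + y/M) (j(y, M) = (83*(-1/36) + y/M)*y = (-83/36 + y/M)*y = y*(-83/36 + y/M))
g = 1920 (g = -15360/(-8) = -15360*(-1)/8 = -480*(-4) = 1920)
sqrt(j(83 - 40, -206) + g) = sqrt((-83*(83 - 40)/36 + (83 - 40)**2/(-206)) + 1920) = sqrt((-83/36*43 - 1/206*43**2) + 1920) = sqrt((-3569/36 - 1/206*1849) + 1920) = sqrt((-3569/36 - 1849/206) + 1920) = sqrt(-400889/3708 + 1920) = sqrt(6718471/3708) = sqrt(692002513)/618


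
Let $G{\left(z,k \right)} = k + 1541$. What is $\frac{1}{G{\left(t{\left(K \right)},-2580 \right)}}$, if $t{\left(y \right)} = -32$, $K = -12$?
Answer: $- \frac{1}{1039} \approx -0.00096246$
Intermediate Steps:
$G{\left(z,k \right)} = 1541 + k$
$\frac{1}{G{\left(t{\left(K \right)},-2580 \right)}} = \frac{1}{1541 - 2580} = \frac{1}{-1039} = - \frac{1}{1039}$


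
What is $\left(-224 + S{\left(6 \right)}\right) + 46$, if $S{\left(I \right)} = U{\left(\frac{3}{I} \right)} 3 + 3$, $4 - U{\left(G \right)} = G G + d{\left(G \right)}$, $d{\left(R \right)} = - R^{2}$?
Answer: $-163$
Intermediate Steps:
$U{\left(G \right)} = 4$ ($U{\left(G \right)} = 4 - \left(G G - G^{2}\right) = 4 - \left(G^{2} - G^{2}\right) = 4 - 0 = 4 + 0 = 4$)
$S{\left(I \right)} = 15$ ($S{\left(I \right)} = 4 \cdot 3 + 3 = 12 + 3 = 15$)
$\left(-224 + S{\left(6 \right)}\right) + 46 = \left(-224 + 15\right) + 46 = -209 + 46 = -163$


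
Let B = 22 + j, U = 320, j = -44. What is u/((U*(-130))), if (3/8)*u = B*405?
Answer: 297/520 ≈ 0.57115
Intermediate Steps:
B = -22 (B = 22 - 44 = -22)
u = -23760 (u = 8*(-22*405)/3 = (8/3)*(-8910) = -23760)
u/((U*(-130))) = -23760/(320*(-130)) = -23760/(-41600) = -23760*(-1/41600) = 297/520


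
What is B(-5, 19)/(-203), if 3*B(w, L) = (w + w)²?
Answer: -100/609 ≈ -0.16420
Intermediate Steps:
B(w, L) = 4*w²/3 (B(w, L) = (w + w)²/3 = (2*w)²/3 = (4*w²)/3 = 4*w²/3)
B(-5, 19)/(-203) = ((4/3)*(-5)²)/(-203) = -4*25/609 = -1/203*100/3 = -100/609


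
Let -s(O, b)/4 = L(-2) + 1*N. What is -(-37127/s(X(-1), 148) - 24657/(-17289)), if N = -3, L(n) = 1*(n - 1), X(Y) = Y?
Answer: 71255215/46104 ≈ 1545.5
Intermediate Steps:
L(n) = -1 + n (L(n) = 1*(-1 + n) = -1 + n)
s(O, b) = 24 (s(O, b) = -4*((-1 - 2) + 1*(-3)) = -4*(-3 - 3) = -4*(-6) = 24)
-(-37127/s(X(-1), 148) - 24657/(-17289)) = -(-37127/24 - 24657/(-17289)) = -(-37127*1/24 - 24657*(-1/17289)) = -(-37127/24 + 8219/5763) = -1*(-71255215/46104) = 71255215/46104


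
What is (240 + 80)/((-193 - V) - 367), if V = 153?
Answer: -320/713 ≈ -0.44881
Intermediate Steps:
(240 + 80)/((-193 - V) - 367) = (240 + 80)/((-193 - 1*153) - 367) = 320/((-193 - 153) - 367) = 320/(-346 - 367) = 320/(-713) = 320*(-1/713) = -320/713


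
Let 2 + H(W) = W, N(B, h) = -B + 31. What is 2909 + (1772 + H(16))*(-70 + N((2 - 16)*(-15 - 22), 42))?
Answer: -991893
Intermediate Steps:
N(B, h) = 31 - B
H(W) = -2 + W
2909 + (1772 + H(16))*(-70 + N((2 - 16)*(-15 - 22), 42)) = 2909 + (1772 + (-2 + 16))*(-70 + (31 - (2 - 16)*(-15 - 22))) = 2909 + (1772 + 14)*(-70 + (31 - (-14)*(-37))) = 2909 + 1786*(-70 + (31 - 1*518)) = 2909 + 1786*(-70 + (31 - 518)) = 2909 + 1786*(-70 - 487) = 2909 + 1786*(-557) = 2909 - 994802 = -991893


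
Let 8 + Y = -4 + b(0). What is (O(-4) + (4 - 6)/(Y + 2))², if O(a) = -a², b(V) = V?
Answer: 6241/25 ≈ 249.64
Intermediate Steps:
Y = -12 (Y = -8 + (-4 + 0) = -8 - 4 = -12)
(O(-4) + (4 - 6)/(Y + 2))² = (-1*(-4)² + (4 - 6)/(-12 + 2))² = (-1*16 - 2/(-10))² = (-16 - 2*(-⅒))² = (-16 + ⅕)² = (-79/5)² = 6241/25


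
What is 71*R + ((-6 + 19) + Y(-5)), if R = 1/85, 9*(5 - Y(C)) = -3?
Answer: 4888/255 ≈ 19.169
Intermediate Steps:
Y(C) = 16/3 (Y(C) = 5 - ⅑*(-3) = 5 + ⅓ = 16/3)
R = 1/85 ≈ 0.011765
71*R + ((-6 + 19) + Y(-5)) = 71*(1/85) + ((-6 + 19) + 16/3) = 71/85 + (13 + 16/3) = 71/85 + 55/3 = 4888/255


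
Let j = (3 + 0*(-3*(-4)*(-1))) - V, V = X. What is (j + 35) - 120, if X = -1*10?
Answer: -72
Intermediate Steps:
X = -10
V = -10
j = 13 (j = (3 + 0*(-3*(-4)*(-1))) - 1*(-10) = (3 + 0*(12*(-1))) + 10 = (3 + 0*(-12)) + 10 = (3 + 0) + 10 = 3 + 10 = 13)
(j + 35) - 120 = (13 + 35) - 120 = 48 - 120 = -72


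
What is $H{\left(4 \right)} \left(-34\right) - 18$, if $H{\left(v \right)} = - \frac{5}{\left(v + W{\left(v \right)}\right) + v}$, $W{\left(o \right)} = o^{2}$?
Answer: $- \frac{131}{12} \approx -10.917$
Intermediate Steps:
$H{\left(v \right)} = - \frac{5}{v^{2} + 2 v}$ ($H{\left(v \right)} = - \frac{5}{\left(v + v^{2}\right) + v} = - \frac{5}{v^{2} + 2 v}$)
$H{\left(4 \right)} \left(-34\right) - 18 = - \frac{5}{4 \left(2 + 4\right)} \left(-34\right) - 18 = \left(-5\right) \frac{1}{4} \cdot \frac{1}{6} \left(-34\right) - 18 = \left(- \frac{5}{24}\right) \left(-34\right) - 18 = \frac{85}{12} - 18 = - \frac{131}{12}$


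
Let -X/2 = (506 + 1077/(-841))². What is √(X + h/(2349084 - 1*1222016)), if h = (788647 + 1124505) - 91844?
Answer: 7*I*√583854659562337920921/236966047 ≈ 713.78*I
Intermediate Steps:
h = 1821308 (h = 1913152 - 91844 = 1821308)
X = -360347863922/707281 (X = -2*(506 + 1077/(-841))² = -2*(506 + 1077*(-1/841))² = -2*(506 - 1077/841)² = -2*(424469/841)² = -2*180173931961/707281 = -360347863922/707281 ≈ -5.0948e+5)
√(X + h/(2349084 - 1*1222016)) = √(-360347863922/707281 + 1821308/(2349084 - 1*1222016)) = √(-360347863922/707281 + 1821308/(2349084 - 1222016)) = √(-360347863922/707281 + 1821308/1127068) = √(-360347863922/707281 + 1821308*(1/1127068)) = √(-360347863922/707281 + 455327/281767) = √(-101533814529574287/199288445527) = 7*I*√583854659562337920921/236966047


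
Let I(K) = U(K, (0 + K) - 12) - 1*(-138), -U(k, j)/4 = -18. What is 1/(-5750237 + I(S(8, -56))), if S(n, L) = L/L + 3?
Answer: -1/5750027 ≈ -1.7391e-7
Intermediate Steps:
U(k, j) = 72 (U(k, j) = -4*(-18) = 72)
S(n, L) = 4 (S(n, L) = 1 + 3 = 4)
I(K) = 210 (I(K) = 72 - 1*(-138) = 72 + 138 = 210)
1/(-5750237 + I(S(8, -56))) = 1/(-5750237 + 210) = 1/(-5750027) = -1/5750027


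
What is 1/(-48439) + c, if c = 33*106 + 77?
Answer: 173169424/48439 ≈ 3575.0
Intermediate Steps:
c = 3575 (c = 3498 + 77 = 3575)
1/(-48439) + c = 1/(-48439) + 3575 = -1/48439 + 3575 = 173169424/48439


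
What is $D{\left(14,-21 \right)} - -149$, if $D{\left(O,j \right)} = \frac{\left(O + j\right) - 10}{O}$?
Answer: $\frac{2069}{14} \approx 147.79$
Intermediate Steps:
$D{\left(O,j \right)} = \frac{-10 + O + j}{O}$
$D{\left(14,-21 \right)} - -149 = \frac{-10 + 14 - 21}{14} - -149 = \frac{1}{14} \left(-17\right) + 149 = - \frac{17}{14} + 149 = \frac{2069}{14}$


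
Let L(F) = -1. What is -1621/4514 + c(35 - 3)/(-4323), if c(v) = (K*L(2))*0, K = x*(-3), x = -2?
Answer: -1621/4514 ≈ -0.35911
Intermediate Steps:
K = 6 (K = -2*(-3) = 6)
c(v) = 0 (c(v) = (6*(-1))*0 = -6*0 = 0)
-1621/4514 + c(35 - 3)/(-4323) = -1621/4514 + 0/(-4323) = -1621*1/4514 + 0*(-1/4323) = -1621/4514 + 0 = -1621/4514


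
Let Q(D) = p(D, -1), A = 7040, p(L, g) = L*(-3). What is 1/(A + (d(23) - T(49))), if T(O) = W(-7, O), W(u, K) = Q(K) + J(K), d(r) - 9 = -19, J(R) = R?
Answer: 1/7128 ≈ 0.00014029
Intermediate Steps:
p(L, g) = -3*L
Q(D) = -3*D
d(r) = -10 (d(r) = 9 - 19 = -10)
W(u, K) = -2*K (W(u, K) = -3*K + K = -2*K)
T(O) = -2*O
1/(A + (d(23) - T(49))) = 1/(7040 + (-10 - (-2)*49)) = 1/(7040 + (-10 - 1*(-98))) = 1/(7040 + (-10 + 98)) = 1/(7040 + 88) = 1/7128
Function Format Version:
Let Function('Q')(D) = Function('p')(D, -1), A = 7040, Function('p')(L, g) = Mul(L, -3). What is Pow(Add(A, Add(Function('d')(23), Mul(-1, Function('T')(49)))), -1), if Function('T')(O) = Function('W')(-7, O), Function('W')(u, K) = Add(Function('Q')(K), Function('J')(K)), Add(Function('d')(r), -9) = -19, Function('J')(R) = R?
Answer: Rational(1, 7128) ≈ 0.00014029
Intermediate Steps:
Function('p')(L, g) = Mul(-3, L)
Function('Q')(D) = Mul(-3, D)
Function('d')(r) = -10 (Function('d')(r) = Add(9, -19) = -10)
Function('W')(u, K) = Mul(-2, K) (Function('W')(u, K) = Add(Mul(-3, K), K) = Mul(-2, K))
Function('T')(O) = Mul(-2, O)
Pow(Add(A, Add(Function('d')(23), Mul(-1, Function('T')(49)))), -1) = Pow(Add(7040, Add(-10, Mul(-1, Mul(-2, 49)))), -1) = Pow(Add(7040, Add(-10, Mul(-1, -98))), -1) = Pow(Add(7040, Add(-10, 98)), -1) = Pow(Add(7040, 88), -1) = Pow(7128, -1) = Rational(1, 7128)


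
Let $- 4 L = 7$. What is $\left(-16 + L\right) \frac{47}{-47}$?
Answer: $\frac{71}{4} \approx 17.75$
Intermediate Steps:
$L = - \frac{7}{4}$ ($L = \left(- \frac{1}{4}\right) 7 = - \frac{7}{4} \approx -1.75$)
$\left(-16 + L\right) \frac{47}{-47} = \left(-16 - \frac{7}{4}\right) \frac{47}{-47} = - \frac{71 \cdot 47 \left(- \frac{1}{47}\right)}{4} = \left(- \frac{71}{4}\right) \left(-1\right) = \frac{71}{4}$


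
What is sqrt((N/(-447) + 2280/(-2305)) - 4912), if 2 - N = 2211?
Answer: I*sqrt(208413399823329)/206067 ≈ 70.057*I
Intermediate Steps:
N = -2209 (N = 2 - 1*2211 = 2 - 2211 = -2209)
sqrt((N/(-447) + 2280/(-2305)) - 4912) = sqrt((-2209/(-447) + 2280/(-2305)) - 4912) = sqrt((-2209*(-1/447) + 2280*(-1/2305)) - 4912) = sqrt((2209/447 - 456/461) - 4912) = sqrt(814517/206067 - 4912) = sqrt(-1011386587/206067) = I*sqrt(208413399823329)/206067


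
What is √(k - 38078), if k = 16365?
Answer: I*√21713 ≈ 147.35*I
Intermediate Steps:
√(k - 38078) = √(16365 - 38078) = √(-21713) = I*√21713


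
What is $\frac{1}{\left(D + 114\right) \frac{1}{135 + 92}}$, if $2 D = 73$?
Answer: $\frac{454}{301} \approx 1.5083$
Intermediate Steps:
$D = \frac{73}{2}$ ($D = \frac{1}{2} \cdot 73 = \frac{73}{2} \approx 36.5$)
$\frac{1}{\left(D + 114\right) \frac{1}{135 + 92}} = \frac{1}{\left(\frac{73}{2} + 114\right) \frac{1}{135 + 92}} = \frac{1}{\frac{301}{2} \cdot \frac{1}{227}} = \frac{1}{\frac{301}{454}} = \frac{454}{301}$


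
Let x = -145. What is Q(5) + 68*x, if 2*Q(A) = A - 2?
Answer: -19717/2 ≈ -9858.5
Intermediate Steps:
Q(A) = -1 + A/2 (Q(A) = (A - 2)/2 = (-2 + A)/2 = -1 + A/2)
Q(5) + 68*x = (-1 + (½)*5) + 68*(-145) = (-1 + 5/2) - 9860 = 3/2 - 9860 = -19717/2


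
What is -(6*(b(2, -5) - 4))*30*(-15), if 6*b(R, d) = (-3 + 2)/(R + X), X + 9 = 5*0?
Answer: -75150/7 ≈ -10736.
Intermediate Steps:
X = -9 (X = -9 + 5*0 = -9 + 0 = -9)
b(R, d) = -1/(6*(-9 + R)) (b(R, d) = ((-3 + 2)/(R - 9))/6 = (-1/(-9 + R))/6 = -1/(6*(-9 + R)))
-(6*(b(2, -5) - 4))*30*(-15) = -(6*(-1/(-54 + 6*2) - 4))*30*(-15) = -(6*(-1/(-54 + 12) - 4))*30*(-15) = -(6*(-1/(-42) - 4))*30*(-15) = -(6*(-1*(-1/42) - 4))*30*(-15) = -(6*(1/42 - 4))*30*(-15) = -(6*(-167/42))*30*(-15) = -(-167/7*30)*(-15) = -(-5010)*(-15)/7 = -1*75150/7 = -75150/7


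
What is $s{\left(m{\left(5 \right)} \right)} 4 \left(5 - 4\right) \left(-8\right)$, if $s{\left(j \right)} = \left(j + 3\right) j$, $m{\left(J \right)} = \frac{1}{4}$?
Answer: $-26$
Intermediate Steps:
$m{\left(J \right)} = \frac{1}{4}$
$s{\left(j \right)} = j \left(3 + j\right)$ ($s{\left(j \right)} = \left(3 + j\right) j = j \left(3 + j\right)$)
$s{\left(m{\left(5 \right)} \right)} 4 \left(5 - 4\right) \left(-8\right) = \frac{3 + \frac{1}{4}}{4} \cdot 4 \left(5 - 4\right) \left(-8\right) = \frac{1}{4} \cdot \frac{13}{4} \cdot 4 \cdot 1 \left(-8\right) = \frac{13}{16} \cdot 4 \left(-8\right) = \frac{13}{4} \left(-8\right) = -26$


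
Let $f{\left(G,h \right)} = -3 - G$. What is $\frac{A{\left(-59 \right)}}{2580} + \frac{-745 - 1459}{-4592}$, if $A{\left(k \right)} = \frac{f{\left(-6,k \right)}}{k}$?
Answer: $\frac{1747287}{3640595} \approx 0.47995$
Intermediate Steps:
$A{\left(k \right)} = \frac{3}{k}$ ($A{\left(k \right)} = \frac{-3 - -6}{k} = \frac{-3 + 6}{k} = \frac{3}{k}$)
$\frac{A{\left(-59 \right)}}{2580} + \frac{-745 - 1459}{-4592} = \frac{3 \frac{1}{-59}}{2580} + \frac{-745 - 1459}{-4592} = 3 \left(- \frac{1}{59}\right) \frac{1}{2580} - - \frac{551}{1148} = \left(- \frac{3}{59}\right) \frac{1}{2580} + \frac{551}{1148} = - \frac{1}{50740} + \frac{551}{1148} = \frac{1747287}{3640595}$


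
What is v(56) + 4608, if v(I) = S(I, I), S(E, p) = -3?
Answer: 4605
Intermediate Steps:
v(I) = -3
v(56) + 4608 = -3 + 4608 = 4605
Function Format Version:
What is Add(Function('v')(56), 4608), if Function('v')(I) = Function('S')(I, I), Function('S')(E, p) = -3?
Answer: 4605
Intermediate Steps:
Function('v')(I) = -3
Add(Function('v')(56), 4608) = Add(-3, 4608) = 4605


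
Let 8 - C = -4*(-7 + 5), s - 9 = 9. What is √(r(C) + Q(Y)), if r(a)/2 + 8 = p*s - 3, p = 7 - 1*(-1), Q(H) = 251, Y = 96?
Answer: √517 ≈ 22.738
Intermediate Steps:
s = 18 (s = 9 + 9 = 18)
p = 8 (p = 7 + 1 = 8)
C = 0 (C = 8 - (-4)*(-7 + 5) = 8 - (-4)*(-2) = 8 - 1*8 = 8 - 8 = 0)
r(a) = 266 (r(a) = -16 + 2*(8*18 - 3) = -16 + 2*(144 - 3) = -16 + 2*141 = -16 + 282 = 266)
√(r(C) + Q(Y)) = √(266 + 251) = √517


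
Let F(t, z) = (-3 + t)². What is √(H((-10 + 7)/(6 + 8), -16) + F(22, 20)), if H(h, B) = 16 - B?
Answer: √393 ≈ 19.824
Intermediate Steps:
√(H((-10 + 7)/(6 + 8), -16) + F(22, 20)) = √((16 - 1*(-16)) + (-3 + 22)²) = √((16 + 16) + 19²) = √(32 + 361) = √393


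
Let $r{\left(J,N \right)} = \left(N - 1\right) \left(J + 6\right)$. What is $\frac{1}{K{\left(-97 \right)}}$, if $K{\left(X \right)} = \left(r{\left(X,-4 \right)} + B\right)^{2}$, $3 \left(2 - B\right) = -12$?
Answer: $\frac{1}{212521} \approx 4.7054 \cdot 10^{-6}$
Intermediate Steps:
$B = 6$ ($B = 2 - -4 = 2 + 4 = 6$)
$r{\left(J,N \right)} = \left(-1 + N\right) \left(6 + J\right)$
$K{\left(X \right)} = \left(-24 - 5 X\right)^{2}$ ($K{\left(X \right)} = \left(\left(-6 - X + 6 \left(-4\right) + X \left(-4\right)\right) + 6\right)^{2} = \left(\left(-6 - X - 24 - 4 X\right) + 6\right)^{2} = \left(\left(-30 - 5 X\right) + 6\right)^{2} = \left(-24 - 5 X\right)^{2}$)
$\frac{1}{K{\left(-97 \right)}} = \frac{1}{\left(24 + 5 \left(-97\right)\right)^{2}} = \frac{1}{\left(24 - 485\right)^{2}} = \frac{1}{\left(-461\right)^{2}} = \frac{1}{212521}$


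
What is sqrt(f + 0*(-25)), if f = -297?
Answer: 3*I*sqrt(33) ≈ 17.234*I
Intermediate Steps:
sqrt(f + 0*(-25)) = sqrt(-297 + 0*(-25)) = sqrt(-297 + 0) = sqrt(-297) = 3*I*sqrt(33)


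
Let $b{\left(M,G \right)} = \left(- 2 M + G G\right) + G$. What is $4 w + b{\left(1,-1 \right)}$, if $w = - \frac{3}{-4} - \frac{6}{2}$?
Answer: $-11$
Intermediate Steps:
$b{\left(M,G \right)} = G + G^{2} - 2 M$ ($b{\left(M,G \right)} = \left(- 2 M + G^{2}\right) + G = \left(G^{2} - 2 M\right) + G = G + G^{2} - 2 M$)
$w = - \frac{9}{4}$ ($w = \left(-3\right) \left(- \frac{1}{4}\right) - 3 = \frac{3}{4} - 3 = - \frac{9}{4} \approx -2.25$)
$4 w + b{\left(1,-1 \right)} = 4 \left(- \frac{9}{4}\right) - \left(3 - 1\right) = -9 - 2 = -11$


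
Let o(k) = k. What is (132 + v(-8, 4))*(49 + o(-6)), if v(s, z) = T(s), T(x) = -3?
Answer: 5547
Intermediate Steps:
v(s, z) = -3
(132 + v(-8, 4))*(49 + o(-6)) = (132 - 3)*(49 - 6) = 129*43 = 5547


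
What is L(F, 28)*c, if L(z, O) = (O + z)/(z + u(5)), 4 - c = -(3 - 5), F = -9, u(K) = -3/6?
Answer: -4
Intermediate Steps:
u(K) = -1/2 (u(K) = -3*1/6 = -1/2)
c = 2 (c = 4 - (-1)*(3 - 5) = 4 - (-1)*(-2) = 4 - 1*2 = 4 - 2 = 2)
L(z, O) = (O + z)/(-1/2 + z) (L(z, O) = (O + z)/(z - 1/2) = (O + z)/(-1/2 + z))
L(F, 28)*c = (2*(28 - 9)/(-1 + 2*(-9)))*2 = (2*19/(-1 - 18))*2 = (2*19/(-19))*2 = (2*(-1/19)*19)*2 = -2*2 = -4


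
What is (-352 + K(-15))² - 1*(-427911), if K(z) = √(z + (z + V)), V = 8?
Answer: 551793 - 704*I*√22 ≈ 5.5179e+5 - 3302.1*I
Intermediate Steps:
K(z) = √(8 + 2*z) (K(z) = √(z + (z + 8)) = √(z + (8 + z)) = √(8 + 2*z))
(-352 + K(-15))² - 1*(-427911) = (-352 + √(8 + 2*(-15)))² - 1*(-427911) = (-352 + √(8 - 30))² + 427911 = (-352 + √(-22))² + 427911 = (-352 + I*√22)² + 427911 = 427911 + (-352 + I*√22)²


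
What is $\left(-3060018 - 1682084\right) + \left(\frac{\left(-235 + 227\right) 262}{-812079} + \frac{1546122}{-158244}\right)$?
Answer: $- \frac{101565466490751061}{21417771546} \approx -4.7421 \cdot 10^{6}$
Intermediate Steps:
$\left(-3060018 - 1682084\right) + \left(\frac{\left(-235 + 227\right) 262}{-812079} + \frac{1546122}{-158244}\right) = -4742102 + \left(\left(-8\right) 262 \left(- \frac{1}{812079}\right) + 1546122 \left(- \frac{1}{158244}\right)\right) = -4742102 - \frac{209206921369}{21417771546} = - \frac{101565466490751061}{21417771546}$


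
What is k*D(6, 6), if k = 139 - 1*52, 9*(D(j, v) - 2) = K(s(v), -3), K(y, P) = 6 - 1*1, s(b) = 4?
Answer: 667/3 ≈ 222.33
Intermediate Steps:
K(y, P) = 5 (K(y, P) = 6 - 1 = 5)
D(j, v) = 23/9 (D(j, v) = 2 + (1/9)*5 = 2 + 5/9 = 23/9)
k = 87 (k = 139 - 52 = 87)
k*D(6, 6) = 87*(23/9) = 667/3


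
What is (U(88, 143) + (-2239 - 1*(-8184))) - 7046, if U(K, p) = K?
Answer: -1013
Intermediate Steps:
(U(88, 143) + (-2239 - 1*(-8184))) - 7046 = (88 + (-2239 - 1*(-8184))) - 7046 = (88 + (-2239 + 8184)) - 7046 = (88 + 5945) - 7046 = 6033 - 7046 = -1013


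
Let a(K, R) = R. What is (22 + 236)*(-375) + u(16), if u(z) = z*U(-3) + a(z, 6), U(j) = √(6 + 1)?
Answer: -96744 + 16*√7 ≈ -96702.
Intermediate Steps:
U(j) = √7
u(z) = 6 + z*√7 (u(z) = z*√7 + 6 = 6 + z*√7)
(22 + 236)*(-375) + u(16) = (22 + 236)*(-375) + (6 + 16*√7) = 258*(-375) + (6 + 16*√7) = -96750 + (6 + 16*√7) = -96744 + 16*√7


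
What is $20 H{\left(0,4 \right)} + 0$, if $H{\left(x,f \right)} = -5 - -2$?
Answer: $-60$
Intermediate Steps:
$H{\left(x,f \right)} = -3$ ($H{\left(x,f \right)} = -5 + 2 = -3$)
$20 H{\left(0,4 \right)} + 0 = 20 \left(-3\right) + 0 = -60 + 0 = -60$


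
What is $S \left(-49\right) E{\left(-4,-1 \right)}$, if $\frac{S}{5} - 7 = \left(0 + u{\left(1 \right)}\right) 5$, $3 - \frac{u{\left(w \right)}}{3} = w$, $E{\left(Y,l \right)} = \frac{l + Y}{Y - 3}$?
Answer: $-6475$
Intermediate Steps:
$E{\left(Y,l \right)} = \frac{Y + l}{-3 + Y}$
$u{\left(w \right)} = 9 - 3 w$
$S = 185$ ($S = 35 + 5 \left(0 + \left(9 - 3\right)\right) 5 = 35 + 5 \left(0 + 6\right) 5 = 35 + 5 \cdot 6 \cdot 5 = 35 + 5 \cdot 30 = 35 + 150 = 185$)
$S \left(-49\right) E{\left(-4,-1 \right)} = 185 \left(-49\right) \frac{-4 - 1}{-3 - 4} = - 9065 \frac{1}{-7} \left(-5\right) = - 9065 \left(\left(- \frac{1}{7}\right) \left(-5\right)\right) = \left(-9065\right) \frac{5}{7} = -6475$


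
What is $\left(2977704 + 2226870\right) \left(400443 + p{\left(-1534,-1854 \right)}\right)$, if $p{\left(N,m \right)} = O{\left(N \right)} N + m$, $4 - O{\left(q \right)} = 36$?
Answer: $2329968074598$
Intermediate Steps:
$O{\left(q \right)} = -32$ ($O{\left(q \right)} = 4 - 36 = -32$)
$p{\left(N,m \right)} = m - 32 N$ ($p{\left(N,m \right)} = - 32 N + m = m - 32 N$)
$\left(2977704 + 2226870\right) \left(400443 + p{\left(-1534,-1854 \right)}\right) = \left(2977704 + 2226870\right) \left(400443 - -47234\right) = 5204574 \left(400443 + \left(-1854 + 49088\right)\right) = 5204574 \left(400443 + 47234\right) = 5204574 \cdot 447677 = 2329968074598$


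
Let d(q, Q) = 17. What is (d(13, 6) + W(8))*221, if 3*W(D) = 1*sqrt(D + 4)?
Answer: 3757 + 442*sqrt(3)/3 ≈ 4012.2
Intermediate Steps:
W(D) = sqrt(4 + D)/3 (W(D) = (1*sqrt(D + 4))/3 = (1*sqrt(4 + D))/3 = sqrt(4 + D)/3)
(d(13, 6) + W(8))*221 = (17 + sqrt(4 + 8)/3)*221 = (17 + sqrt(12)/3)*221 = (17 + (2*sqrt(3))/3)*221 = (17 + 2*sqrt(3)/3)*221 = 3757 + 442*sqrt(3)/3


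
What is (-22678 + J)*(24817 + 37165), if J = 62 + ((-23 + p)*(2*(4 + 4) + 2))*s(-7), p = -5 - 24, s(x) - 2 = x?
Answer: -1111709152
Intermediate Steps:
s(x) = 2 + x
p = -29
J = 4742 (J = 62 + ((-23 - 29)*(2*(4 + 4) + 2))*(2 - 7) = 62 - 52*(2*8 + 2)*(-5) = 62 - 52*(16 + 2)*(-5) = 62 - 52*18*(-5) = 62 - 936*(-5) = 62 + 4680 = 4742)
(-22678 + J)*(24817 + 37165) = (-22678 + 4742)*(24817 + 37165) = -17936*61982 = -1111709152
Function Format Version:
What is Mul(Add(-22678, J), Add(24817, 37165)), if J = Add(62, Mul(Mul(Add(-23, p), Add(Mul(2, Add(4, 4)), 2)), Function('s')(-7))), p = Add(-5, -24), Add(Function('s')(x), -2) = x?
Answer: -1111709152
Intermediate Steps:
Function('s')(x) = Add(2, x)
p = -29
J = 4742 (J = Add(62, Mul(Mul(Add(-23, -29), Add(Mul(2, Add(4, 4)), 2)), Add(2, -7))) = Add(62, Mul(Mul(-52, Add(Mul(2, 8), 2)), -5)) = Add(62, Mul(Mul(-52, Add(16, 2)), -5)) = Add(62, Mul(Mul(-52, 18), -5)) = Add(62, Mul(-936, -5)) = Add(62, 4680) = 4742)
Mul(Add(-22678, J), Add(24817, 37165)) = Mul(Add(-22678, 4742), Add(24817, 37165)) = Mul(-17936, 61982) = -1111709152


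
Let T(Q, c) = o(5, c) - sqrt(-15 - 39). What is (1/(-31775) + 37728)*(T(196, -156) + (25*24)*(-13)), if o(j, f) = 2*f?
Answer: -9724723998288/31775 - 3596421597*I*sqrt(6)/31775 ≈ -3.0605e+8 - 2.7724e+5*I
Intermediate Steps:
T(Q, c) = 2*c - 3*I*sqrt(6) (T(Q, c) = 2*c - sqrt(-15 - 39) = 2*c - sqrt(-54) = 2*c - 3*I*sqrt(6))
(1/(-31775) + 37728)*(T(196, -156) + (25*24)*(-13)) = (1/(-31775) + 37728)*((2*(-156) - 3*I*sqrt(6)) + (25*24)*(-13)) = (-1/31775 + 37728)*((-312 - 3*I*sqrt(6)) + 600*(-13)) = 1198807199*((-312 - 3*I*sqrt(6)) - 7800)/31775 = 1198807199*(-8112 - 3*I*sqrt(6))/31775 = -9724723998288/31775 - 3596421597*I*sqrt(6)/31775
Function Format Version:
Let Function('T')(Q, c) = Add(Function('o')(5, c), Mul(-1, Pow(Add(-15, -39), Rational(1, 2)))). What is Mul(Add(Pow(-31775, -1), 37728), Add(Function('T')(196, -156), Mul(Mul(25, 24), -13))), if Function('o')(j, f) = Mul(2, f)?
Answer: Add(Rational(-9724723998288, 31775), Mul(Rational(-3596421597, 31775), I, Pow(6, Rational(1, 2)))) ≈ Add(-3.0605e+8, Mul(-2.7724e+5, I))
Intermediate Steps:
Function('T')(Q, c) = Add(Mul(2, c), Mul(-3, I, Pow(6, Rational(1, 2)))) (Function('T')(Q, c) = Add(Mul(2, c), Mul(-1, Pow(Add(-15, -39), Rational(1, 2)))) = Add(Mul(2, c), Mul(-1, Pow(-54, Rational(1, 2)))) = Add(Mul(2, c), Mul(-1, Mul(3, I, Pow(6, Rational(1, 2))))) = Add(Mul(2, c), Mul(-3, I, Pow(6, Rational(1, 2)))))
Mul(Add(Pow(-31775, -1), 37728), Add(Function('T')(196, -156), Mul(Mul(25, 24), -13))) = Mul(Add(Pow(-31775, -1), 37728), Add(Add(Mul(2, -156), Mul(-3, I, Pow(6, Rational(1, 2)))), Mul(Mul(25, 24), -13))) = Mul(Add(Rational(-1, 31775), 37728), Add(Add(-312, Mul(-3, I, Pow(6, Rational(1, 2)))), Mul(600, -13))) = Mul(Rational(1198807199, 31775), Add(Add(-312, Mul(-3, I, Pow(6, Rational(1, 2)))), -7800)) = Mul(Rational(1198807199, 31775), Add(-8112, Mul(-3, I, Pow(6, Rational(1, 2))))) = Add(Rational(-9724723998288, 31775), Mul(Rational(-3596421597, 31775), I, Pow(6, Rational(1, 2))))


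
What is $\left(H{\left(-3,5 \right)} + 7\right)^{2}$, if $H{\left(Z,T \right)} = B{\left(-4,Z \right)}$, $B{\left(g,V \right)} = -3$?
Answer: $16$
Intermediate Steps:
$H{\left(Z,T \right)} = -3$
$\left(H{\left(-3,5 \right)} + 7\right)^{2} = \left(-3 + 7\right)^{2} = 4^{2} = 16$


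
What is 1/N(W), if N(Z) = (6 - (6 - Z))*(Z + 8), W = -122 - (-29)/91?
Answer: 8281/114550185 ≈ 7.2291e-5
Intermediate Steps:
W = -11073/91 (W = -122 - (-29)/91 = -122 - 1*(-29/91) = -122 + 29/91 = -11073/91 ≈ -121.68)
N(Z) = Z*(8 + Z) (N(Z) = (6 + (-6 + Z))*(8 + Z) = Z*(8 + Z))
1/N(W) = 1/(-11073*(8 - 11073/91)/91) = 1/(-11073/91*(-10345/91)) = 1/(114550185/8281) = 8281/114550185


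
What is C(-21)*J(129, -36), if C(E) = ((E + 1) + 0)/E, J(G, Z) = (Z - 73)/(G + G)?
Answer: -1090/2709 ≈ -0.40236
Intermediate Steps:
J(G, Z) = (-73 + Z)/(2*G) (J(G, Z) = (-73 + Z)/((2*G)) = (-73 + Z)*(1/(2*G)) = (-73 + Z)/(2*G))
C(E) = (1 + E)/E (C(E) = ((1 + E) + 0)/E = (1 + E)/E)
C(-21)*J(129, -36) = ((1 - 21)/(-21))*((½)*(-73 - 36)/129) = (-1/21*(-20))*((½)*(1/129)*(-109)) = (20/21)*(-109/258) = -1090/2709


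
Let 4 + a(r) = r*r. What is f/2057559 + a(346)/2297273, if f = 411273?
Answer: 397040287179/1575591578869 ≈ 0.25199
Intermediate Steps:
a(r) = -4 + r² (a(r) = -4 + r*r = -4 + r²)
f/2057559 + a(346)/2297273 = 411273/2057559 + (-4 + 346²)/2297273 = 411273*(1/2057559) + (-4 + 119716)*(1/2297273) = 137091/685853 + 119712*(1/2297273) = 137091/685853 + 119712/2297273 = 397040287179/1575591578869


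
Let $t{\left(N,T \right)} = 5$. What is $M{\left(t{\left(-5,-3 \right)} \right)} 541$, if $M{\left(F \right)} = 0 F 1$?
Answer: $0$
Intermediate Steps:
$M{\left(F \right)} = 0$ ($M{\left(F \right)} = 0 \cdot 1 = 0$)
$M{\left(t{\left(-5,-3 \right)} \right)} 541 = 0 \cdot 541 = 0$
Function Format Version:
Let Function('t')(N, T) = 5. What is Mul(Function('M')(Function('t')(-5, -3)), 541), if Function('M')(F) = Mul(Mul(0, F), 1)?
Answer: 0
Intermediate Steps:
Function('M')(F) = 0 (Function('M')(F) = Mul(0, 1) = 0)
Mul(Function('M')(Function('t')(-5, -3)), 541) = Mul(0, 541) = 0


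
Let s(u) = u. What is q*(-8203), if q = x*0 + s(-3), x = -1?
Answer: 24609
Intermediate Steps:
q = -3 (q = -1*0 - 3 = 0 - 3 = -3)
q*(-8203) = -3*(-8203) = 24609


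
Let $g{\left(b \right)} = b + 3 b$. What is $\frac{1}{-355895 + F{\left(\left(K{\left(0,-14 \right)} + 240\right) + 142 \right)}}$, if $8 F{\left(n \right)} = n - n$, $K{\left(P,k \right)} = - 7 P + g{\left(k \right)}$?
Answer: $- \frac{1}{355895} \approx -2.8098 \cdot 10^{-6}$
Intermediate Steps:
$g{\left(b \right)} = 4 b$
$K{\left(P,k \right)} = - 7 P + 4 k$
$F{\left(n \right)} = 0$ ($F{\left(n \right)} = \frac{n - n}{8} = \frac{1}{8} \cdot 0 = 0$)
$\frac{1}{-355895 + F{\left(\left(K{\left(0,-14 \right)} + 240\right) + 142 \right)}} = \frac{1}{-355895 + 0} = \frac{1}{-355895} = - \frac{1}{355895}$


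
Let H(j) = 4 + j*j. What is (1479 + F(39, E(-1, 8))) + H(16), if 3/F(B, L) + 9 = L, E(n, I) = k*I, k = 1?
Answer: 1736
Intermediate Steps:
E(n, I) = I (E(n, I) = 1*I = I)
F(B, L) = 3/(-9 + L)
H(j) = 4 + j²
(1479 + F(39, E(-1, 8))) + H(16) = (1479 + 3/(-9 + 8)) + (4 + 16²) = (1479 + 3/(-1)) + (4 + 256) = (1479 + 3*(-1)) + 260 = (1479 - 3) + 260 = 1476 + 260 = 1736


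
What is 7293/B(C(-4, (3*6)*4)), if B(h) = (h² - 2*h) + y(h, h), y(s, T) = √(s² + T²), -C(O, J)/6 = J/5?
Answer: 13431275/14062608 - 303875*√2/28125216 ≈ 0.93983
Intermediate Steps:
C(O, J) = -6*J/5
y(s, T) = √(T² + s²)
B(h) = h² - 2*h + √2*√(h²) (B(h) = (h² - 2*h) + √(h² + h²) = (h² - 2*h) + √(2*h²) = (h² - 2*h) + √2*√(h²) = h² - 2*h + √2*√(h²))
7293/B(C(-4, (3*6)*4)) = 7293/((-6*3*6*4/5)² - (-12)*(3*6)*4/5 + √2*√((-6*3*6*4/5)²)) = 7293/((-108*4/5)² - (-12)*18*4/5 + √2*√((-108*4/5)²)) = 7293/((-6/5*72)² - (-12)*72/5 + √2*√((-6/5*72)²)) = 7293/((-432/5)² - 2*(-432/5) + √2*√((-432/5)²)) = 7293/(186624/25 + 864/5 + √2*√(186624/25)) = 7293/(186624/25 + 864/5 + √2*(432/5)) = 7293/(186624/25 + 864/5 + 432*√2/5) = 7293/(190944/25 + 432*√2/5)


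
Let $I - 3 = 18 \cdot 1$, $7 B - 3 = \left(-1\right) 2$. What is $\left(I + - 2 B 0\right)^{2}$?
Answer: $441$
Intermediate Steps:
$B = \frac{1}{7}$ ($B = \frac{3}{7} + \frac{\left(-1\right) 2}{7} = \frac{3}{7} + \frac{1}{7} \left(-2\right) = \frac{3}{7} - \frac{2}{7} = \frac{1}{7} \approx 0.14286$)
$I = 21$ ($I = 3 + 18 \cdot 1 = 3 + 18 = 21$)
$\left(I + - 2 B 0\right)^{2} = \left(21 + \left(-2\right) \frac{1}{7} \cdot 0\right)^{2} = \left(21 - 0\right)^{2} = \left(21 + 0\right)^{2} = 21^{2} = 441$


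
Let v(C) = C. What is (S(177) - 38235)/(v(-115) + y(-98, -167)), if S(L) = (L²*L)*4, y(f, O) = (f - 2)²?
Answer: 7380899/3295 ≈ 2240.0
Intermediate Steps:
y(f, O) = (-2 + f)²
S(L) = 4*L³ (S(L) = L³*4 = 4*L³)
(S(177) - 38235)/(v(-115) + y(-98, -167)) = (4*177³ - 38235)/(-115 + (-2 - 98)²) = (4*5545233 - 38235)/(-115 + (-100)²) = (22180932 - 38235)/(-115 + 10000) = 22142697/9885 = 22142697*(1/9885) = 7380899/3295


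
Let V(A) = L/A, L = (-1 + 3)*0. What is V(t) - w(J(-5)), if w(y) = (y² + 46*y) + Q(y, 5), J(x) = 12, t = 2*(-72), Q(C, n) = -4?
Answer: -692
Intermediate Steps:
t = -144
L = 0 (L = 2*0 = 0)
w(y) = -4 + y² + 46*y (w(y) = (y² + 46*y) - 4 = -4 + y² + 46*y)
V(A) = 0 (V(A) = 0/A = 0)
V(t) - w(J(-5)) = 0 - (-4 + 12² + 46*12) = 0 - (-4 + 144 + 552) = 0 - 1*692 = 0 - 692 = -692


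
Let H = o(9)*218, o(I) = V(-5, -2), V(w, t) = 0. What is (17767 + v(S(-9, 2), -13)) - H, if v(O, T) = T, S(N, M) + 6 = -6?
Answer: 17754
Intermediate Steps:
S(N, M) = -12 (S(N, M) = -6 - 6 = -12)
o(I) = 0
H = 0 (H = 0*218 = 0)
(17767 + v(S(-9, 2), -13)) - H = (17767 - 13) - 1*0 = 17754 + 0 = 17754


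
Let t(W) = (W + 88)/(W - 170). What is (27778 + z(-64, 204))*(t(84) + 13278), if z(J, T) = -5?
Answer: 368714348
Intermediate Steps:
t(W) = (88 + W)/(-170 + W)
(27778 + z(-64, 204))*(t(84) + 13278) = (27778 - 5)*((88 + 84)/(-170 + 84) + 13278) = 27773*(172/(-86) + 13278) = 27773*(-1/86*172 + 13278) = 27773*(-2 + 13278) = 27773*13276 = 368714348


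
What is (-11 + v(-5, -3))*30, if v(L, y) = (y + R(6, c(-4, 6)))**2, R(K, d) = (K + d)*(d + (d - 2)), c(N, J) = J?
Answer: 410340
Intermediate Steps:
R(K, d) = (-2 + 2*d)*(K + d) (R(K, d) = (K + d)*(d + (-2 + d)) = (K + d)*(-2 + 2*d) = (-2 + 2*d)*(K + d))
v(L, y) = (120 + y)**2 (v(L, y) = (y + (-2*6 - 2*6 + 2*6**2 + 2*6*6))**2 = (y + (-12 - 12 + 2*36 + 72))**2 = (y + (-12 - 12 + 72 + 72))**2 = (y + 120)**2 = (120 + y)**2)
(-11 + v(-5, -3))*30 = (-11 + (120 - 3)**2)*30 = (-11 + 117**2)*30 = (-11 + 13689)*30 = 13678*30 = 410340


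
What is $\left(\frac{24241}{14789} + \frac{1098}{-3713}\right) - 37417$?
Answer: $- \frac{2054551959758}{54911557} \approx -37416.0$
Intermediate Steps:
$\left(\frac{24241}{14789} + \frac{1098}{-3713}\right) - 37417 = \left(24241 \cdot \frac{1}{14789} + 1098 \left(- \frac{1}{3713}\right)\right) - 37417 = \left(\frac{24241}{14789} - \frac{1098}{3713}\right) - 37417 = \frac{73768511}{54911557} - 37417 = - \frac{2054551959758}{54911557}$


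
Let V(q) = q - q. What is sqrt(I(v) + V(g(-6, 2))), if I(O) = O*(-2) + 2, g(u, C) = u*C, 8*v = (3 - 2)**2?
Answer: sqrt(7)/2 ≈ 1.3229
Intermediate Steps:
v = 1/8 (v = (3 - 2)**2/8 = (1/8)*1**2 = (1/8)*1 = 1/8 ≈ 0.12500)
g(u, C) = C*u
V(q) = 0
I(O) = 2 - 2*O (I(O) = -2*O + 2 = 2 - 2*O)
sqrt(I(v) + V(g(-6, 2))) = sqrt((2 - 2*1/8) + 0) = sqrt((2 - 1/4) + 0) = sqrt(7/4 + 0) = sqrt(7/4) = sqrt(7)/2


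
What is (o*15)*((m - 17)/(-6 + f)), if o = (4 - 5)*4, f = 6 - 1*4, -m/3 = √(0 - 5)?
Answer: -255 - 45*I*√5 ≈ -255.0 - 100.62*I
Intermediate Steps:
m = -3*I*√5 (m = -3*√(0 - 5) = -3*I*√5 ≈ -6.7082*I)
f = 2 (f = 6 - 4 = 2)
o = -4 (o = -1*4 = -4)
(o*15)*((m - 17)/(-6 + f)) = (-4*15)*((-3*I*√5 - 17)/(-6 + 2)) = -60*(-17 - 3*I*√5)/(-4) = -60*(-17 - 3*I*√5)*(-1)/4 = -60*(17/4 + 3*I*√5/4) = -255 - 45*I*√5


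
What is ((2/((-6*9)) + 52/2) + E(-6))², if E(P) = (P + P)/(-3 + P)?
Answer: 543169/729 ≈ 745.09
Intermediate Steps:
E(P) = 2*P/(-3 + P) (E(P) = (2*P)/(-3 + P) = 2*P/(-3 + P))
((2/((-6*9)) + 52/2) + E(-6))² = ((2/((-6*9)) + 52/2) + 2*(-6)/(-3 - 6))² = ((2/(-54) + 52*(½)) + 2*(-6)/(-9))² = ((2*(-1/54) + 26) + 2*(-6)*(-⅑))² = ((-1/27 + 26) + 4/3)² = (701/27 + 4/3)² = (737/27)² = 543169/729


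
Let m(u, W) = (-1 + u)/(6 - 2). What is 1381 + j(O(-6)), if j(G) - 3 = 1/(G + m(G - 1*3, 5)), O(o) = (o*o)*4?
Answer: 247737/179 ≈ 1384.0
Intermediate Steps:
O(o) = 4*o² (O(o) = o²*4 = 4*o²)
m(u, W) = -¼ + u/4 (m(u, W) = (-1 + u)/4 = (-1 + u)*(¼) = -¼ + u/4)
j(G) = 3 + 1/(-1 + 5*G/4) (j(G) = 3 + 1/(G + (-¼ + (G - 1*3)/4)) = 3 + 1/(G + (-¼ + (G - 3)/4)) = 3 + 1/(G + (-¼ + (-3 + G)/4)) = 3 + 1/(G + (-¼ + (-¾ + G/4))) = 3 + 1/(G + (-1 + G/4)) = 3 + 1/(-1 + 5*G/4))
1381 + j(O(-6)) = 1381 + (-8 + 15*(4*(-6)²))/(-4 + 5*(4*(-6)²)) = 1381 + (-8 + 15*(4*36))/(-4 + 5*(4*36)) = 1381 + (-8 + 15*144)/(-4 + 5*144) = 1381 + (-8 + 2160)/(-4 + 720) = 1381 + 2152/716 = 1381 + (1/716)*2152 = 1381 + 538/179 = 247737/179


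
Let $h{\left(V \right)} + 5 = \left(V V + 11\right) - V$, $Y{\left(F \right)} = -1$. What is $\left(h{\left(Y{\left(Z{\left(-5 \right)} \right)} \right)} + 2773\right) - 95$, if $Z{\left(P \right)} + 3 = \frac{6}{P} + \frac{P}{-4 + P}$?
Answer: $2686$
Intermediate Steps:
$Z{\left(P \right)} = -3 + \frac{6}{P} + \frac{P}{-4 + P}$ ($Z{\left(P \right)} = -3 + \left(\frac{6}{P} + \frac{P}{-4 + P}\right) = -3 + \frac{6}{P} + \frac{P}{-4 + P}$)
$h{\left(V \right)} = 6 + V^{2} - V$ ($h{\left(V \right)} = -5 - \left(-11 + V - V V\right) = -5 - \left(-11 + V - V^{2}\right) = -5 + \left(11 + V^{2} - V\right) = 6 + V^{2} - V$)
$\left(h{\left(Y{\left(Z{\left(-5 \right)} \right)} \right)} + 2773\right) - 95 = \left(\left(6 + \left(-1\right)^{2} - -1\right) + 2773\right) - 95 = \left(\left(6 + 1 + 1\right) + 2773\right) - 95 = \left(8 + 2773\right) - 95 = 2781 - 95 = 2686$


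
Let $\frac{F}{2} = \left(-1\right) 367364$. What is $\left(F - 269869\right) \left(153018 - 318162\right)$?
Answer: $165903166968$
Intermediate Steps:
$F = -734728$ ($F = 2 \left(\left(-1\right) 367364\right) = 2 \left(-367364\right) = -734728$)
$\left(F - 269869\right) \left(153018 - 318162\right) = \left(-734728 - 269869\right) \left(153018 - 318162\right) = \left(-1004597\right) \left(-165144\right) = 165903166968$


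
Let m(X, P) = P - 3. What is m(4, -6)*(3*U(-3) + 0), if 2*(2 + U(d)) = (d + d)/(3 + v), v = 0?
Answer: 81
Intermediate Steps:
m(X, P) = -3 + P
U(d) = -2 + d/3 (U(d) = -2 + ((d + d)/(3 + 0))/2 = -2 + ((2*d)/3)/2 = -2 + ((2*d)*(⅓))/2 = -2 + (2*d/3)/2 = -2 + d/3)
m(4, -6)*(3*U(-3) + 0) = (-3 - 6)*(3*(-2 + (⅓)*(-3)) + 0) = -9*(3*(-2 - 1) + 0) = -9*(3*(-3) + 0) = -9*(-9 + 0) = -9*(-9) = 81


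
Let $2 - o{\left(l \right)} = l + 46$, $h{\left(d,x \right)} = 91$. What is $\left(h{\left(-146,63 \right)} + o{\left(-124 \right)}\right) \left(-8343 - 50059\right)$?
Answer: $-9986742$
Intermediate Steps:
$o{\left(l \right)} = -44 - l$ ($o{\left(l \right)} = 2 - \left(l + 46\right) = 2 - \left(46 + l\right) = -44 - l$)
$\left(h{\left(-146,63 \right)} + o{\left(-124 \right)}\right) \left(-8343 - 50059\right) = \left(91 - -80\right) \left(-8343 - 50059\right) = \left(91 + \left(-44 + 124\right)\right) \left(-58402\right) = \left(91 + 80\right) \left(-58402\right) = 171 \left(-58402\right) = -9986742$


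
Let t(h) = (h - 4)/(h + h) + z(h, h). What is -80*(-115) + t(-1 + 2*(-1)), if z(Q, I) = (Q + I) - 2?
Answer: 55159/6 ≈ 9193.2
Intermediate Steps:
z(Q, I) = -2 + I + Q (z(Q, I) = (I + Q) - 2 = -2 + I + Q)
t(h) = -2 + 2*h + (-4 + h)/(2*h) (t(h) = (h - 4)/(h + h) + (-2 + h + h) = (-4 + h)/((2*h)) + (-2 + 2*h) = (-4 + h)*(1/(2*h)) + (-2 + 2*h) = (-4 + h)/(2*h) + (-2 + 2*h) = -2 + 2*h + (-4 + h)/(2*h))
-80*(-115) + t(-1 + 2*(-1)) = -80*(-115) + (-3/2 - 2/(-1 + 2*(-1)) + 2*(-1 + 2*(-1))) = 9200 + (-3/2 - 2/(-1 - 2) + 2*(-1 - 2)) = 9200 + (-3/2 - 2/(-3) + 2*(-3)) = 9200 + (-3/2 - 2*(-⅓) - 6) = 9200 + (-3/2 + ⅔ - 6) = 9200 - 41/6 = 55159/6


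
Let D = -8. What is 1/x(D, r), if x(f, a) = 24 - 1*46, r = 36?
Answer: -1/22 ≈ -0.045455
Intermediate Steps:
x(f, a) = -22 (x(f, a) = 24 - 46 = -22)
1/x(D, r) = 1/(-22) = -1/22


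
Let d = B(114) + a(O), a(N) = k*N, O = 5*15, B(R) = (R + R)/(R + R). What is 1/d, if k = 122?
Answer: 1/9151 ≈ 0.00010928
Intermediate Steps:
B(R) = 1 (B(R) = (2*R)/((2*R)) = (2*R)*(1/(2*R)) = 1)
O = 75
a(N) = 122*N
d = 9151 (d = 1 + 122*75 = 1 + 9150 = 9151)
1/d = 1/9151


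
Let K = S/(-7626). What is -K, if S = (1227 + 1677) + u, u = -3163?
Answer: -259/7626 ≈ -0.033963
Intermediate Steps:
S = -259 (S = (1227 + 1677) - 3163 = 2904 - 3163 = -259)
K = 259/7626 (K = -259/(-7626) = -259*(-1/7626) = 259/7626 ≈ 0.033963)
-K = -1*259/7626 = -259/7626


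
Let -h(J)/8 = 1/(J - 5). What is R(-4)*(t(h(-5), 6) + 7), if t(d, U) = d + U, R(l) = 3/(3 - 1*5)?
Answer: -207/10 ≈ -20.700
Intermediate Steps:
h(J) = -8/(-5 + J) (h(J) = -8/(J - 5) = -8/(-5 + J))
R(l) = -3/2 (R(l) = 3/(3 - 5) = 3/(-2) = 3*(-1/2) = -3/2)
t(d, U) = U + d
R(-4)*(t(h(-5), 6) + 7) = -3*((6 - 8/(-5 - 5)) + 7)/2 = -3*((6 - 8/(-10)) + 7)/2 = -3*((6 - 8*(-1/10)) + 7)/2 = -3*((6 + 4/5) + 7)/2 = -3*(34/5 + 7)/2 = -3/2*69/5 = -207/10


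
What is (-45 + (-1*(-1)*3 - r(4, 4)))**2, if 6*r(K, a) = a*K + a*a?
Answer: 20164/9 ≈ 2240.4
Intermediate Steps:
r(K, a) = a**2/6 + K*a/6 (r(K, a) = (a*K + a*a)/6 = (K*a + a**2)/6 = (a**2 + K*a)/6 = a**2/6 + K*a/6)
(-45 + (-1*(-1)*3 - r(4, 4)))**2 = (-45 + (-1*(-1)*3 - 4*(4 + 4)/6))**2 = (-45 + (1*3 - 4*8/6))**2 = (-45 + (3 - 1*16/3))**2 = (-45 + (3 - 16/3))**2 = (-45 - 7/3)**2 = (-142/3)**2 = 20164/9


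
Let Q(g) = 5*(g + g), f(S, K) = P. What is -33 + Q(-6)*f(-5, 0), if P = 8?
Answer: -513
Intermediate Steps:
f(S, K) = 8
Q(g) = 10*g (Q(g) = 5*(2*g) = 10*g)
-33 + Q(-6)*f(-5, 0) = -33 + (10*(-6))*8 = -33 - 60*8 = -33 - 480 = -513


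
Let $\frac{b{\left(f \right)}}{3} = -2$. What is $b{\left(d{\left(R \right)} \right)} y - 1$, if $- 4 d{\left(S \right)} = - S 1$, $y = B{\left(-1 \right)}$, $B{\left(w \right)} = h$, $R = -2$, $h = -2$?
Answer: $11$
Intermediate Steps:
$B{\left(w \right)} = -2$
$y = -2$
$d{\left(S \right)} = \frac{S}{4}$ ($d{\left(S \right)} = - \frac{- S 1}{4} = - \frac{\left(-1\right) S}{4} = \frac{S}{4}$)
$b{\left(f \right)} = -6$ ($b{\left(f \right)} = 3 \left(-2\right) = -6$)
$b{\left(d{\left(R \right)} \right)} y - 1 = \left(-6\right) \left(-2\right) - 1 = 12 - 1 = 11$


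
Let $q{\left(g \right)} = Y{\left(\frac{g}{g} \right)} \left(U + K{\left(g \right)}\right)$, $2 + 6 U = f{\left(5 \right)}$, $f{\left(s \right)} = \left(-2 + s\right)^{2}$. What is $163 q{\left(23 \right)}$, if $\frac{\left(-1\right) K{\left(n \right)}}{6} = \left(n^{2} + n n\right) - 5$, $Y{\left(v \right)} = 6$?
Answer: $-6177863$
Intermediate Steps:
$K{\left(n \right)} = 30 - 12 n^{2}$ ($K{\left(n \right)} = - 6 \left(\left(n^{2} + n n\right) - 5\right) = - 6 \left(\left(n^{2} + n^{2}\right) - 5\right) = - 6 \left(2 n^{2} - 5\right) = - 6 \left(-5 + 2 n^{2}\right) = 30 - 12 n^{2}$)
$U = \frac{7}{6}$ ($U = - \frac{1}{3} + \frac{\left(-2 + 5\right)^{2}}{6} = - \frac{1}{3} + \frac{3^{2}}{6} = - \frac{1}{3} + \frac{1}{6} \cdot 9 = - \frac{1}{3} + \frac{3}{2} = \frac{7}{6} \approx 1.1667$)
$q{\left(g \right)} = 187 - 72 g^{2}$ ($q{\left(g \right)} = 6 \left(\frac{7}{6} - \left(-30 + 12 g^{2}\right)\right) = 6 \left(\frac{187}{6} - 12 g^{2}\right) = 187 - 72 g^{2}$)
$163 q{\left(23 \right)} = 163 \left(187 - 72 \cdot 23^{2}\right) = 163 \left(187 - 38088\right) = 163 \left(-37901\right) = -6177863$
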